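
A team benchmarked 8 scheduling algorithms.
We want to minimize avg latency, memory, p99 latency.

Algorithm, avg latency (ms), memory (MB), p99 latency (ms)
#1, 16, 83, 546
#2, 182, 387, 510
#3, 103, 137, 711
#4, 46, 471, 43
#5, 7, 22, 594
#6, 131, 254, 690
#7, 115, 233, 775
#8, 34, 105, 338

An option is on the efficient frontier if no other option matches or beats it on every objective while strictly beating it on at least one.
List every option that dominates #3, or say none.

#1, #5, #8

#1: avg latency 16≤103, memory 83≤137, p99 latency 546≤711 — dominates #3.
#5: avg latency 7≤103, memory 22≤137, p99 latency 594≤711 — dominates #3.
#8: avg latency 34≤103, memory 105≤137, p99 latency 338≤711 — dominates #3.
Others (#2, #4, #6, #7) are each worse than #3 on at least one objective.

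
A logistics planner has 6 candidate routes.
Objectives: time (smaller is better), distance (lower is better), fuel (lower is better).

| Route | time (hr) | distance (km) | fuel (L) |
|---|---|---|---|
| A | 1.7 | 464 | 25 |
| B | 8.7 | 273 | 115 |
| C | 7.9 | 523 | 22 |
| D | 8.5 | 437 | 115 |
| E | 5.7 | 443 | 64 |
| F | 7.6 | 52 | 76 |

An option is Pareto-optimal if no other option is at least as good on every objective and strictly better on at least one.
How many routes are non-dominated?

4

A: not dominated (best time).
B: dominated by F (time 7.6≤8.7, distance 52≤273, fuel 76≤115).
C: not dominated (best fuel).
D: dominated by F (time 7.6≤8.5, distance 52≤437, fuel 76≤115).
E: not dominated.
F: not dominated (best distance).
Pareto-optimal: A, C, E, F → 4.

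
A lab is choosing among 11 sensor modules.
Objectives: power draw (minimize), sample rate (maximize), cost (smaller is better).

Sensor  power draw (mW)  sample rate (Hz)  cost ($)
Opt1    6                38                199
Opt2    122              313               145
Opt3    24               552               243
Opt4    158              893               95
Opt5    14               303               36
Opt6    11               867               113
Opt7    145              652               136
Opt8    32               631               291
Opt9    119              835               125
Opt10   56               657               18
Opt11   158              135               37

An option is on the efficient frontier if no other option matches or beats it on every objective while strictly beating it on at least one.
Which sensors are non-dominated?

Opt1: not dominated (best power draw).
Opt2: dominated by Opt6 (power draw 11≤122, sample rate 867≥313, cost 113≤145).
Opt3: dominated by Opt6 (power draw 11≤24, sample rate 867≥552, cost 113≤243).
Opt4: not dominated (best sample rate).
Opt5: not dominated.
Opt6: not dominated.
Opt7: dominated by Opt6 (power draw 11≤145, sample rate 867≥652, cost 113≤136).
Opt8: dominated by Opt6 (power draw 11≤32, sample rate 867≥631, cost 113≤291).
Opt9: dominated by Opt6 (power draw 11≤119, sample rate 867≥835, cost 113≤125).
Opt10: not dominated (best cost).
Opt11: dominated by Opt5 (power draw 14≤158, sample rate 303≥135, cost 36≤37).

Opt1, Opt4, Opt5, Opt6, Opt10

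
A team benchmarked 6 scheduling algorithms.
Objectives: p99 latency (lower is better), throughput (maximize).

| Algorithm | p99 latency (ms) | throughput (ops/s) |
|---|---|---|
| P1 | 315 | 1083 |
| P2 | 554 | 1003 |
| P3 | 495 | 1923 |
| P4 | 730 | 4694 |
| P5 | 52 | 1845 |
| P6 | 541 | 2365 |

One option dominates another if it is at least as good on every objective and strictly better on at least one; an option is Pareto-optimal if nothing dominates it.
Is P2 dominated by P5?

P5 vs P2: p99 latency 52≤554, throughput 1845≥1003 — P5 is at least as good on every objective with at least one strict improvement.

Yes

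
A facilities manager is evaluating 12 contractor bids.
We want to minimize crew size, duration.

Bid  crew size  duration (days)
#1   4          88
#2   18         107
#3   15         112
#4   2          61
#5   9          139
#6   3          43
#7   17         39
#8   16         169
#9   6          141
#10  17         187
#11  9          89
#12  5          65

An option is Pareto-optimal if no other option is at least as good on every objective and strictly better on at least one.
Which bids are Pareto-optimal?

#4, #6, #7

#1: dominated by #4 (crew size 2≤4, duration 61≤88).
#2: dominated by #1 (crew size 4≤18, duration 88≤107).
#3: dominated by #1 (crew size 4≤15, duration 88≤112).
#4: not dominated (best crew size).
#5: dominated by #1 (crew size 4≤9, duration 88≤139).
#6: not dominated.
#7: not dominated (best duration).
#8: dominated by #1 (crew size 4≤16, duration 88≤169).
#9: dominated by #1 (crew size 4≤6, duration 88≤141).
#10: dominated by #1 (crew size 4≤17, duration 88≤187).
#11: dominated by #1 (crew size 4≤9, duration 88≤89).
#12: dominated by #4 (crew size 2≤5, duration 61≤65).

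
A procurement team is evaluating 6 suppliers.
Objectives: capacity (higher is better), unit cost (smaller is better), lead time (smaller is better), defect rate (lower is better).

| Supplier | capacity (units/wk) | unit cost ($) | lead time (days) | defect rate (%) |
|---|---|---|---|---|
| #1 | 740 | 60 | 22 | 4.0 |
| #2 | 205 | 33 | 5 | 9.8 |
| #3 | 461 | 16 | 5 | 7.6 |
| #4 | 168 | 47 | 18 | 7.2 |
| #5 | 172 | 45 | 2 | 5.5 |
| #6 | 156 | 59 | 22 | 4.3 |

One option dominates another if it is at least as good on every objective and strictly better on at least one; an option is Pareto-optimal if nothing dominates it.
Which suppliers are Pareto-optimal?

#1: not dominated (best capacity).
#2: dominated by #3 (capacity 461≥205, unit cost 16≤33, lead time 5≤5, defect rate 7.6≤9.8).
#3: not dominated (best unit cost).
#4: dominated by #5 (capacity 172≥168, unit cost 45≤47, lead time 2≤18, defect rate 5.5≤7.2).
#5: not dominated (best lead time).
#6: not dominated.

#1, #3, #5, #6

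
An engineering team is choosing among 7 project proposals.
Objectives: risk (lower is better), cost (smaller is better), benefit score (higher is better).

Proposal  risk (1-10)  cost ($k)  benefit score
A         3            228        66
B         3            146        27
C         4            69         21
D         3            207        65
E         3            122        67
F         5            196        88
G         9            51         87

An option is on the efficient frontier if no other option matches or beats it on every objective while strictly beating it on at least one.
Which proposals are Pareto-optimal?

C, E, F, G

A: dominated by E (risk 3≤3, cost 122≤228, benefit score 67≥66).
B: dominated by E (risk 3≤3, cost 122≤146, benefit score 67≥27).
C: not dominated.
D: dominated by E (risk 3≤3, cost 122≤207, benefit score 67≥65).
E: not dominated.
F: not dominated (best benefit score).
G: not dominated (best cost).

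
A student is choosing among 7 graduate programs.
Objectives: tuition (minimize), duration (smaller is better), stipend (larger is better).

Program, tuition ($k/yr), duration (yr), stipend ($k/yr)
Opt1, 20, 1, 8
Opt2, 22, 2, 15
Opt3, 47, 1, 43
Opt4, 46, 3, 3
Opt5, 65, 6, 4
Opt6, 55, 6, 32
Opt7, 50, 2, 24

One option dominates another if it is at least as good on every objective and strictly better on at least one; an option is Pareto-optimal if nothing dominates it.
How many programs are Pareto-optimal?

Opt1: not dominated (best tuition).
Opt2: not dominated.
Opt3: not dominated (best stipend).
Opt4: dominated by Opt1 (tuition 20≤46, duration 1≤3, stipend 8≥3).
Opt5: dominated by Opt1 (tuition 20≤65, duration 1≤6, stipend 8≥4).
Opt6: dominated by Opt3 (tuition 47≤55, duration 1≤6, stipend 43≥32).
Opt7: dominated by Opt3 (tuition 47≤50, duration 1≤2, stipend 43≥24).
Pareto-optimal: Opt1, Opt2, Opt3 → 3.

3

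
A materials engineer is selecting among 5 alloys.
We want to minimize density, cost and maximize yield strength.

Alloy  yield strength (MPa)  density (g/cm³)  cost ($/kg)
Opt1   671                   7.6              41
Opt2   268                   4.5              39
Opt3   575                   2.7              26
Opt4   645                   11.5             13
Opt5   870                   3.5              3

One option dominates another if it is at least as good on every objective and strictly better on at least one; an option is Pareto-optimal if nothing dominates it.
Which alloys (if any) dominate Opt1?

Opt5

Opt5: yield strength 870≥671, density 3.5≤7.6, cost 3≤41 — dominates Opt1.
Others (Opt2, Opt3, Opt4) are each worse than Opt1 on at least one objective.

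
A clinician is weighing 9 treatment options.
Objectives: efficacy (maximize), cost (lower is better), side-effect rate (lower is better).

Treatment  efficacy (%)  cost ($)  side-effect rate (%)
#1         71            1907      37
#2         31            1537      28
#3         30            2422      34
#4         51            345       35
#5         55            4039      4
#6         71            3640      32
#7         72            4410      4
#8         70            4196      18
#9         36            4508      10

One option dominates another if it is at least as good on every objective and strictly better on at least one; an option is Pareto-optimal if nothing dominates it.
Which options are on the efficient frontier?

#1: not dominated.
#2: not dominated.
#3: dominated by #2 (efficacy 31≥30, cost 1537≤2422, side-effect rate 28≤34).
#4: not dominated (best cost).
#5: not dominated.
#6: not dominated.
#7: not dominated (best efficacy).
#8: not dominated.
#9: dominated by #5 (efficacy 55≥36, cost 4039≤4508, side-effect rate 4≤10).

#1, #2, #4, #5, #6, #7, #8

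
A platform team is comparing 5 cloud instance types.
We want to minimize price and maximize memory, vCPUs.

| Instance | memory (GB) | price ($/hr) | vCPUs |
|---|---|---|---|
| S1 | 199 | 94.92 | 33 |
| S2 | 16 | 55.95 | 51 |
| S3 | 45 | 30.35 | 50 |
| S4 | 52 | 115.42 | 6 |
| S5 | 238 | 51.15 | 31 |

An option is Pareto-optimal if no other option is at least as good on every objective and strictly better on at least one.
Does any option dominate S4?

S1 vs S4: memory 199≥52, price 94.92≤115.42, vCPUs 33≥6 — S1 is at least as good on every objective and strictly better on at least one, so S1 dominates S4.

Yes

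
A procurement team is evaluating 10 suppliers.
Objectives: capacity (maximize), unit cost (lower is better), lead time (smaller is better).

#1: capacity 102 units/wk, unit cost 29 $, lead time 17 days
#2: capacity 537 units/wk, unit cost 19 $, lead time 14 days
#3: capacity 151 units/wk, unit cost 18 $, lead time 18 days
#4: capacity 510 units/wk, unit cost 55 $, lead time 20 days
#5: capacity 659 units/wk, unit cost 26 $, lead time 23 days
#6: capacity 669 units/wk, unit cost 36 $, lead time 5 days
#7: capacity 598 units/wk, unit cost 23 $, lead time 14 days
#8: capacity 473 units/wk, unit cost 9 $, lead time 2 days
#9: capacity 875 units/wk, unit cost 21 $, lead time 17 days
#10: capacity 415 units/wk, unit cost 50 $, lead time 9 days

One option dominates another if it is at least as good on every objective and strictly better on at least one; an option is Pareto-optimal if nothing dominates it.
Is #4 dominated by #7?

#7 vs #4: capacity 598≥510, unit cost 23≤55, lead time 14≤20 — #7 is at least as good on every objective with at least one strict improvement.

Yes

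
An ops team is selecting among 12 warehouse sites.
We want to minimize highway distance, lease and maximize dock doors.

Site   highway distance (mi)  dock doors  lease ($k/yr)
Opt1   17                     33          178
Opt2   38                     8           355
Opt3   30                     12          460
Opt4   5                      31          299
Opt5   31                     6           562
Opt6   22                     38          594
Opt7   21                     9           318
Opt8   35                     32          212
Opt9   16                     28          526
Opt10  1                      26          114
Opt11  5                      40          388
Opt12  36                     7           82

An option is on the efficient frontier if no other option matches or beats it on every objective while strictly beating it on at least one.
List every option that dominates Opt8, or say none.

Opt1

Opt1: highway distance 17≤35, dock doors 33≥32, lease 178≤212 — dominates Opt8.
Others (Opt2, Opt3, Opt4, Opt5, Opt6, Opt7, Opt9, Opt10, Opt11, Opt12) are each worse than Opt8 on at least one objective.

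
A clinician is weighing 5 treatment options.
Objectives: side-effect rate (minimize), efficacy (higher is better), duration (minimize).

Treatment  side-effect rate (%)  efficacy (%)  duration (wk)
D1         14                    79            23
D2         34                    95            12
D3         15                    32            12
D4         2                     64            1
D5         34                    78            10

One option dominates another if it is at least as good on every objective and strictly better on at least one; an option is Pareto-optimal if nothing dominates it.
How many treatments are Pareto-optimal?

D1: not dominated.
D2: not dominated (best efficacy).
D3: dominated by D4 (side-effect rate 2≤15, efficacy 64≥32, duration 1≤12).
D4: not dominated (best side-effect rate).
D5: not dominated.
Pareto-optimal: D1, D2, D4, D5 → 4.

4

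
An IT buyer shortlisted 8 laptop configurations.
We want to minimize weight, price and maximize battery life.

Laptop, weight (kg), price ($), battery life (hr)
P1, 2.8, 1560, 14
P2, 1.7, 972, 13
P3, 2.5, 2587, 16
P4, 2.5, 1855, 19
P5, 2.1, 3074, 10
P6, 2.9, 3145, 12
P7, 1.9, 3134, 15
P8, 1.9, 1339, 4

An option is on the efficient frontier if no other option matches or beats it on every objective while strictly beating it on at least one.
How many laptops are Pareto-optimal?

4

P1: not dominated.
P2: not dominated (best weight).
P3: dominated by P4 (weight 2.5≤2.5, price 1855≤2587, battery life 19≥16).
P4: not dominated (best battery life).
P5: dominated by P2 (weight 1.7≤2.1, price 972≤3074, battery life 13≥10).
P6: dominated by P1 (weight 2.8≤2.9, price 1560≤3145, battery life 14≥12).
P7: not dominated.
P8: dominated by P2 (weight 1.7≤1.9, price 972≤1339, battery life 13≥4).
Pareto-optimal: P1, P2, P4, P7 → 4.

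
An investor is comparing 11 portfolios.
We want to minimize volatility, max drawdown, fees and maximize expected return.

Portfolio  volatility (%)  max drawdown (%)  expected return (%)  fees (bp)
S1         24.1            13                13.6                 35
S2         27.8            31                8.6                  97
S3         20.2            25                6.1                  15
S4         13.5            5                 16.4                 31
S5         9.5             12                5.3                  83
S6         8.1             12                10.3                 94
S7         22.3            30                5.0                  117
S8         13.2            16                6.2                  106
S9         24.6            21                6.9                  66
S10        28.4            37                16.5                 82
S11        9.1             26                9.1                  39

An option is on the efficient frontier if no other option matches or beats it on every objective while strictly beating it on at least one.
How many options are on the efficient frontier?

S1: dominated by S4 (volatility 13.5≤24.1, max drawdown 5≤13, expected return 16.4≥13.6, fees 31≤35).
S2: dominated by S1 (volatility 24.1≤27.8, max drawdown 13≤31, expected return 13.6≥8.6, fees 35≤97).
S3: not dominated (best fees).
S4: not dominated (best max drawdown).
S5: not dominated.
S6: not dominated (best volatility).
S7: dominated by S3 (volatility 20.2≤22.3, max drawdown 25≤30, expected return 6.1≥5.0, fees 15≤117).
S8: dominated by S6 (volatility 8.1≤13.2, max drawdown 12≤16, expected return 10.3≥6.2, fees 94≤106).
S9: dominated by S1 (volatility 24.1≤24.6, max drawdown 13≤21, expected return 13.6≥6.9, fees 35≤66).
S10: not dominated (best expected return).
S11: not dominated.
Pareto-optimal: S3, S4, S5, S6, S10, S11 → 6.

6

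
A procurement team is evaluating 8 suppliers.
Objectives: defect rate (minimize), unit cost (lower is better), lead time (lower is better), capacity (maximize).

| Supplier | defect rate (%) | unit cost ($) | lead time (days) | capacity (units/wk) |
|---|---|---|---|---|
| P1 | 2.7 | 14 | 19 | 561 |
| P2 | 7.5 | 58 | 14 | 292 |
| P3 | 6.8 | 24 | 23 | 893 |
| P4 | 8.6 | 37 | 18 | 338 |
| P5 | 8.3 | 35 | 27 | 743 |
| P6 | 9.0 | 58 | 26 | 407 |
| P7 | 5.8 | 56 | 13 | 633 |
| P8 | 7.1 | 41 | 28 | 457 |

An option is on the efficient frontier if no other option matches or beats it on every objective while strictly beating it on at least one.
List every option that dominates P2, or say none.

P7: defect rate 5.8≤7.5, unit cost 56≤58, lead time 13≤14, capacity 633≥292 — dominates P2.
Others (P1, P3, P4, P5, P6, P8) are each worse than P2 on at least one objective.

P7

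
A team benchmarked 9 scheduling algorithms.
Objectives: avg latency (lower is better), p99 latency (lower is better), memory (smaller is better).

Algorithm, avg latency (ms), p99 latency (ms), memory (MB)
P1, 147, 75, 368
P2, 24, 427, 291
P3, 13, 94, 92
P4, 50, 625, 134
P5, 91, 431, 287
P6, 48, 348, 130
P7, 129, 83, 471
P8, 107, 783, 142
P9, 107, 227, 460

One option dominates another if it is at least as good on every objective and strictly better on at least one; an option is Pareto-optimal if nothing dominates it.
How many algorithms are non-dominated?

P1: not dominated (best p99 latency).
P2: dominated by P3 (avg latency 13≤24, p99 latency 94≤427, memory 92≤291).
P3: not dominated (best avg latency).
P4: dominated by P3 (avg latency 13≤50, p99 latency 94≤625, memory 92≤134).
P5: dominated by P3 (avg latency 13≤91, p99 latency 94≤431, memory 92≤287).
P6: dominated by P3 (avg latency 13≤48, p99 latency 94≤348, memory 92≤130).
P7: not dominated.
P8: dominated by P3 (avg latency 13≤107, p99 latency 94≤783, memory 92≤142).
P9: dominated by P3 (avg latency 13≤107, p99 latency 94≤227, memory 92≤460).
Pareto-optimal: P1, P3, P7 → 3.

3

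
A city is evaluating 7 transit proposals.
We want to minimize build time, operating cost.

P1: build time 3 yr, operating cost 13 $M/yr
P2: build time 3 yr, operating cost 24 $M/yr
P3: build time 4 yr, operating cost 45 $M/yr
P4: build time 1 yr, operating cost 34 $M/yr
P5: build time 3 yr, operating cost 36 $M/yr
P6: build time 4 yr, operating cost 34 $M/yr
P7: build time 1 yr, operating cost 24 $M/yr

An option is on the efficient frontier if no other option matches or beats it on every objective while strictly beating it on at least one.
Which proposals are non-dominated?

P1: not dominated (best operating cost).
P2: dominated by P1 (build time 3≤3, operating cost 13≤24).
P3: dominated by P1 (build time 3≤4, operating cost 13≤45).
P4: dominated by P7 (build time 1≤1, operating cost 24≤34).
P5: dominated by P1 (build time 3≤3, operating cost 13≤36).
P6: dominated by P1 (build time 3≤4, operating cost 13≤34).
P7: not dominated.

P1, P7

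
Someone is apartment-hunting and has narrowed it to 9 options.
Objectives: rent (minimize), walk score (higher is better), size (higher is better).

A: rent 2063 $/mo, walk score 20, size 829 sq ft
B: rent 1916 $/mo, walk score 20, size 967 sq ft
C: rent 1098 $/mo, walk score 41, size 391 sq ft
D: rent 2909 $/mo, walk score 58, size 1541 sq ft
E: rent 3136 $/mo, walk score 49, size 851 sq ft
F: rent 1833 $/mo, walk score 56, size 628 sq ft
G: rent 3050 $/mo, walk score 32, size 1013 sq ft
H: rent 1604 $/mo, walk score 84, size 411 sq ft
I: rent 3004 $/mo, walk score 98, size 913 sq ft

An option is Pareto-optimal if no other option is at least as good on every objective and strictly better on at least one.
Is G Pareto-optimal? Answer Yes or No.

D vs G: rent 2909≤3050, walk score 58≥32, size 1541≥1013 — D is at least as good on every objective and strictly better on at least one, so D dominates G.

No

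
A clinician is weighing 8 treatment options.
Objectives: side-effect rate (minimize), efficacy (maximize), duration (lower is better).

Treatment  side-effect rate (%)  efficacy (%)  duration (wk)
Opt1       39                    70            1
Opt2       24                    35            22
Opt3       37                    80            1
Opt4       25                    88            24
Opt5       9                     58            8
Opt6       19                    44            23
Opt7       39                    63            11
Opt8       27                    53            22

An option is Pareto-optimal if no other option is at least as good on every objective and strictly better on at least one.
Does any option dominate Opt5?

No

Opt1: worse on side-effect rate (39 vs 9).
Opt2: worse on side-effect rate (24 vs 9).
Opt3: worse on side-effect rate (37 vs 9).
Opt4: worse on side-effect rate (25 vs 9).
Opt6: worse on side-effect rate (19 vs 9).
Opt7: worse on side-effect rate (39 vs 9).
Opt8: worse on side-effect rate (27 vs 9).
No option is at least as good as Opt5 on every objective and strictly better on one.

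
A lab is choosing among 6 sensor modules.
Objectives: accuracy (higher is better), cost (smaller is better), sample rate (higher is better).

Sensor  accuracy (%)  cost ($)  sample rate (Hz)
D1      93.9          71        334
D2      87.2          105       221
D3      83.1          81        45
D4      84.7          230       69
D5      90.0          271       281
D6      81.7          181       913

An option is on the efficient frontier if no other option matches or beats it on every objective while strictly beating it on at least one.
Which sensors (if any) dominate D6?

none

D1: worse on sample rate (334 vs 913).
D2: worse on sample rate (221 vs 913).
D3: worse on sample rate (45 vs 913).
D4: worse on cost (230 vs 181).
D5: worse on cost (271 vs 181).
No option dominates D6.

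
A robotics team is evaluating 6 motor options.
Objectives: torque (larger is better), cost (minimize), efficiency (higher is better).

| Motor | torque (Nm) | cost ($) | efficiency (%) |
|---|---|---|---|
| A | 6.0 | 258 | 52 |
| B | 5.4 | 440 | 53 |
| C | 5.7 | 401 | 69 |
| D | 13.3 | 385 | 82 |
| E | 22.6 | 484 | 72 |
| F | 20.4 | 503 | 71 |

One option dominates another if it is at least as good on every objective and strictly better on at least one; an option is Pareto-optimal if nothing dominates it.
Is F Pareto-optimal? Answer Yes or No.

E vs F: torque 22.6≥20.4, cost 484≤503, efficiency 72≥71 — E is at least as good on every objective and strictly better on at least one, so E dominates F.

No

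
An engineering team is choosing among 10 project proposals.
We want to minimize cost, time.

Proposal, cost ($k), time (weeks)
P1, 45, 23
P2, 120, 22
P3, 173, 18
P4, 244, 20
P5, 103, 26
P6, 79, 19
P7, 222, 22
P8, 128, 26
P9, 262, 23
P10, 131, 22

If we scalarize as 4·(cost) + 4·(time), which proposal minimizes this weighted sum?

P1: 4·45 + 4·23 = 272
P2: 4·120 + 4·22 = 568
P3: 4·173 + 4·18 = 764
P4: 4·244 + 4·20 = 1056
P5: 4·103 + 4·26 = 516
P6: 4·79 + 4·19 = 392
P7: 4·222 + 4·22 = 976
P8: 4·128 + 4·26 = 616
P9: 4·262 + 4·23 = 1140
P10: 4·131 + 4·22 = 612
Lowest: P1 at 272.

P1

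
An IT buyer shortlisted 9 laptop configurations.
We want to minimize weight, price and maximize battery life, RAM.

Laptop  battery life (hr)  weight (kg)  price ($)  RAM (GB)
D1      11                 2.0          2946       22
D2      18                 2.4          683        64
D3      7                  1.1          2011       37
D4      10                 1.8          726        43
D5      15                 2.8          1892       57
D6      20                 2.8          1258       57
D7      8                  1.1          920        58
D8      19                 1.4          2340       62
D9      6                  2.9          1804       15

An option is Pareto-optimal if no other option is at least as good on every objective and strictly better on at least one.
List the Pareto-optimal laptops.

D2, D4, D6, D7, D8

D1: dominated by D8 (battery life 19≥11, weight 1.4≤2.0, price 2340≤2946, RAM 62≥22).
D2: not dominated (best price).
D3: dominated by D7 (battery life 8≥7, weight 1.1≤1.1, price 920≤2011, RAM 58≥37).
D4: not dominated.
D5: dominated by D2 (battery life 18≥15, weight 2.4≤2.8, price 683≤1892, RAM 64≥57).
D6: not dominated (best battery life).
D7: not dominated.
D8: not dominated.
D9: dominated by D2 (battery life 18≥6, weight 2.4≤2.9, price 683≤1804, RAM 64≥15).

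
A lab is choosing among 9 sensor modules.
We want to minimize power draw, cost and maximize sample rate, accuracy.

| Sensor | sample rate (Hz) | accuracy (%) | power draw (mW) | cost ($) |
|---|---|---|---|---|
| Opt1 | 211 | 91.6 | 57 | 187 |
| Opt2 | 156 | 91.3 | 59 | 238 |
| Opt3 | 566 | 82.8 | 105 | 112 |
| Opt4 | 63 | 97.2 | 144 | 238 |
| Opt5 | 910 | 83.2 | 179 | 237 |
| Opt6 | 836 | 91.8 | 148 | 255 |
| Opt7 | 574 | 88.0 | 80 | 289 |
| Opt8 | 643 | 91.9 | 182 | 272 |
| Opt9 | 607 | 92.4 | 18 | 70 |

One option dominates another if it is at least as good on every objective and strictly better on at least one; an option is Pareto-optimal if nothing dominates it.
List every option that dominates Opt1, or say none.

Opt9

Opt9: sample rate 607≥211, accuracy 92.4≥91.6, power draw 18≤57, cost 70≤187 — dominates Opt1.
Others (Opt2, Opt3, Opt4, Opt5, Opt6, Opt7, Opt8) are each worse than Opt1 on at least one objective.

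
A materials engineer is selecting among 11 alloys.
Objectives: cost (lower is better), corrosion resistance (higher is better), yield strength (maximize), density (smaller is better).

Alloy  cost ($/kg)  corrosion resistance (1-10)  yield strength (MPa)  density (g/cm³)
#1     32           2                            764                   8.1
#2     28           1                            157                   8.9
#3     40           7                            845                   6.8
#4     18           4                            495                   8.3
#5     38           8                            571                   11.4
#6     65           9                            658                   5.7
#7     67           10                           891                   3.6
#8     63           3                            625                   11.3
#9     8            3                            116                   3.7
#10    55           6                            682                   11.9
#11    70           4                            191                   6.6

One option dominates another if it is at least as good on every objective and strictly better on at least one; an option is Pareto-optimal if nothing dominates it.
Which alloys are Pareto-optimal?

#1, #3, #4, #5, #6, #7, #9

#1: not dominated.
#2: dominated by #4 (cost 18≤28, corrosion resistance 4≥1, yield strength 495≥157, density 8.3≤8.9).
#3: not dominated.
#4: not dominated.
#5: not dominated.
#6: not dominated.
#7: not dominated (best corrosion resistance).
#8: dominated by #3 (cost 40≤63, corrosion resistance 7≥3, yield strength 845≥625, density 6.8≤11.3).
#9: not dominated (best cost).
#10: dominated by #3 (cost 40≤55, corrosion resistance 7≥6, yield strength 845≥682, density 6.8≤11.9).
#11: dominated by #6 (cost 65≤70, corrosion resistance 9≥4, yield strength 658≥191, density 5.7≤6.6).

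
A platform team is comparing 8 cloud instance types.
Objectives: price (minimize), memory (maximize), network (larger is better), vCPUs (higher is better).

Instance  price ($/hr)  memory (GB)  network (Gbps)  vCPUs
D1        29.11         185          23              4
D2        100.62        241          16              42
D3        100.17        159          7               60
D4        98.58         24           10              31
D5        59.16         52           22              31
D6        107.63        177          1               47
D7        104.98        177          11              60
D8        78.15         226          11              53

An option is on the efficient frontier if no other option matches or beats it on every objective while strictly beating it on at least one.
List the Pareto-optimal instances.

D1, D2, D3, D5, D7, D8

D1: not dominated (best price).
D2: not dominated (best memory).
D3: not dominated.
D4: dominated by D5 (price 59.16≤98.58, memory 52≥24, network 22≥10, vCPUs 31≥31).
D5: not dominated.
D6: dominated by D7 (price 104.98≤107.63, memory 177≥177, network 11≥1, vCPUs 60≥47).
D7: not dominated.
D8: not dominated.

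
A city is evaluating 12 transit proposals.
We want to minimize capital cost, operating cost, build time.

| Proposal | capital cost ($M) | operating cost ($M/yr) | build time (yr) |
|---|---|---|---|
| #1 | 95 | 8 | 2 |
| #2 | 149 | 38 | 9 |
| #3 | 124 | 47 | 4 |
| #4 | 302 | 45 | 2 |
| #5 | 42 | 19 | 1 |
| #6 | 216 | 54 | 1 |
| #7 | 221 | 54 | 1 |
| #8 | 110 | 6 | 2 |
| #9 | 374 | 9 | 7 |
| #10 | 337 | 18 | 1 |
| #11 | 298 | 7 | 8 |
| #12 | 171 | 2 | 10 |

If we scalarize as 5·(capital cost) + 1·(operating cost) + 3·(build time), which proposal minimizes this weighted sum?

#5

#1: 5·95 + 1·8 + 3·2 = 489
#2: 5·149 + 1·38 + 3·9 = 810
#3: 5·124 + 1·47 + 3·4 = 679
#4: 5·302 + 1·45 + 3·2 = 1561
#5: 5·42 + 1·19 + 3·1 = 232
#6: 5·216 + 1·54 + 3·1 = 1137
#7: 5·221 + 1·54 + 3·1 = 1162
#8: 5·110 + 1·6 + 3·2 = 562
#9: 5·374 + 1·9 + 3·7 = 1900
#10: 5·337 + 1·18 + 3·1 = 1706
#11: 5·298 + 1·7 + 3·8 = 1521
#12: 5·171 + 1·2 + 3·10 = 887
Lowest: #5 at 232.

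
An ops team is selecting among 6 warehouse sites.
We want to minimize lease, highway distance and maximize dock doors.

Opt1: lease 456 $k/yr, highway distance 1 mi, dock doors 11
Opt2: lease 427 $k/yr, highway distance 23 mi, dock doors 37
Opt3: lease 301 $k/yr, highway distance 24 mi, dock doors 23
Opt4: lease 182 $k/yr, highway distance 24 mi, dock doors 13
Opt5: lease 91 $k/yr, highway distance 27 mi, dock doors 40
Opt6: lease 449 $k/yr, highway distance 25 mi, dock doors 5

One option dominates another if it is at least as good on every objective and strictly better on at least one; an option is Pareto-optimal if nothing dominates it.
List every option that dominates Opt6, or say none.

Opt2, Opt3, Opt4

Opt2: lease 427≤449, highway distance 23≤25, dock doors 37≥5 — dominates Opt6.
Opt3: lease 301≤449, highway distance 24≤25, dock doors 23≥5 — dominates Opt6.
Opt4: lease 182≤449, highway distance 24≤25, dock doors 13≥5 — dominates Opt6.
Others (Opt1, Opt5) are each worse than Opt6 on at least one objective.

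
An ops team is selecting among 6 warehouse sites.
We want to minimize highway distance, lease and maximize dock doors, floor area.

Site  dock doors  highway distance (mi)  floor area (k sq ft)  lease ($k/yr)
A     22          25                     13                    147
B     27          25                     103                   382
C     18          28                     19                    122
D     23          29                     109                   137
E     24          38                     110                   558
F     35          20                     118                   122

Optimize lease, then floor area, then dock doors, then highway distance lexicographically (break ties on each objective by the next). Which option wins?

First minimize lease: best is 122, kept {C, F}.
Then maximize floor area: best is 118, kept {F}.

F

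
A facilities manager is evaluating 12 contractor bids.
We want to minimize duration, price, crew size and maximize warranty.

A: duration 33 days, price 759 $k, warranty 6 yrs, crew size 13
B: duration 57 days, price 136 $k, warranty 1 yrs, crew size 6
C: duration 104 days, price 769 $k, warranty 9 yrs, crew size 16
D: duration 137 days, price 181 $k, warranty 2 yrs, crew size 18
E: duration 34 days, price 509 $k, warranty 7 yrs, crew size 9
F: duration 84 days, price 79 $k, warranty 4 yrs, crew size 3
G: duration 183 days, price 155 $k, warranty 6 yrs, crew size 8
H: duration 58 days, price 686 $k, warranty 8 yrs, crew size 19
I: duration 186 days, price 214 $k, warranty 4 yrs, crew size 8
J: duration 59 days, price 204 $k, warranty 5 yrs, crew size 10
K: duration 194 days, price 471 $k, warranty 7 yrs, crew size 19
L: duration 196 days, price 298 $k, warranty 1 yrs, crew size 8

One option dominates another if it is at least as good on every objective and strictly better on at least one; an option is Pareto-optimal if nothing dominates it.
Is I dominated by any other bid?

Yes

F vs I: duration 84≤186, price 79≤214, warranty 4≥4, crew size 3≤8 — F is at least as good on every objective and strictly better on at least one, so F dominates I.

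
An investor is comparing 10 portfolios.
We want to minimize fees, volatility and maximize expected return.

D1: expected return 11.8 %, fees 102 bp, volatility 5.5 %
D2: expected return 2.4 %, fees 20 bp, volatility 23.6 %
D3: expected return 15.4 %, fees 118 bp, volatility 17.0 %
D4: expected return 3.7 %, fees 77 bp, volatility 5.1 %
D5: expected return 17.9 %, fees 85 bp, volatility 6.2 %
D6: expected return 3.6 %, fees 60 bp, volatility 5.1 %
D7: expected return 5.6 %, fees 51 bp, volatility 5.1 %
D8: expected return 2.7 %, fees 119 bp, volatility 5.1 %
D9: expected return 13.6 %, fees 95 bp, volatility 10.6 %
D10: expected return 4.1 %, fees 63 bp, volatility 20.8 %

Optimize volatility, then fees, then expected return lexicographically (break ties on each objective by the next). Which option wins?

D7

First minimize volatility: best is 5.1, kept {D4, D6, D7, D8}.
Then minimize fees: best is 51, kept {D7}.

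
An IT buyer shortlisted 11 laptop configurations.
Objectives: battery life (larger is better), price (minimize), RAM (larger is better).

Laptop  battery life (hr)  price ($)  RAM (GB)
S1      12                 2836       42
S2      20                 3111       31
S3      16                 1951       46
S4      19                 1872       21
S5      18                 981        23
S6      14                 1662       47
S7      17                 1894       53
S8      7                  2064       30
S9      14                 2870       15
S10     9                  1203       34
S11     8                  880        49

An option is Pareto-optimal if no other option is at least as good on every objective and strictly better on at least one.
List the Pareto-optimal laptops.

S1: dominated by S3 (battery life 16≥12, price 1951≤2836, RAM 46≥42).
S2: not dominated (best battery life).
S3: dominated by S7 (battery life 17≥16, price 1894≤1951, RAM 53≥46).
S4: not dominated.
S5: not dominated.
S6: not dominated.
S7: not dominated (best RAM).
S8: dominated by S3 (battery life 16≥7, price 1951≤2064, RAM 46≥30).
S9: dominated by S3 (battery life 16≥14, price 1951≤2870, RAM 46≥15).
S10: not dominated.
S11: not dominated (best price).

S2, S4, S5, S6, S7, S10, S11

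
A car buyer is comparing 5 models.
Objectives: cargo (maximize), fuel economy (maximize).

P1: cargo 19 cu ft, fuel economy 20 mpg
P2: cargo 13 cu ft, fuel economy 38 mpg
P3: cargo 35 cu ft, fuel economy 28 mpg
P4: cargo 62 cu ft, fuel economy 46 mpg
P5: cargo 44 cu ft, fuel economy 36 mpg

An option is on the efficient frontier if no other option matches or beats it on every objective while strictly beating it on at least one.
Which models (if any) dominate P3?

P4: cargo 62≥35, fuel economy 46≥28 — dominates P3.
P5: cargo 44≥35, fuel economy 36≥28 — dominates P3.
Others (P1, P2) are each worse than P3 on at least one objective.

P4, P5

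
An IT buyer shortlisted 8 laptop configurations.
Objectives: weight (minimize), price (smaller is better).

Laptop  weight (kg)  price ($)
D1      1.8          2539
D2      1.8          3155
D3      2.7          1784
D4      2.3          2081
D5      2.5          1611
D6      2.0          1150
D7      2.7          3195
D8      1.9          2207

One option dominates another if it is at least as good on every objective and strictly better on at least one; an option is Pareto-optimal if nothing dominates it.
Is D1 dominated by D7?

No

D7 vs D1: D7 is worse on weight (2.7 vs 1.8), so it does not dominate D1.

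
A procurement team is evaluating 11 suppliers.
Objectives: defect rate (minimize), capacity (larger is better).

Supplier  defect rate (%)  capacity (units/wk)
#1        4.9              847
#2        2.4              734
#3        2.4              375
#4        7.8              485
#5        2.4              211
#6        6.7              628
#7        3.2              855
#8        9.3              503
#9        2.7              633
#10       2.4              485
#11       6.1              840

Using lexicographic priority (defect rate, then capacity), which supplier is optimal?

#2

First minimize defect rate: best is 2.4, kept {#2, #3, #5, #10}.
Then maximize capacity: best is 734, kept {#2}.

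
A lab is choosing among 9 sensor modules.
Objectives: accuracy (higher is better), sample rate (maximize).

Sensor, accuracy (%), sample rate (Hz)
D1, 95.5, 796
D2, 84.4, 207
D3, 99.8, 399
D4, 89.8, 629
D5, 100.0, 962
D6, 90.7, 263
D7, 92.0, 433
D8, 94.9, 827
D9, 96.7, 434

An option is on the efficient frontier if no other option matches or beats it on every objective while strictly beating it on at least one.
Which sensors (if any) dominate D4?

D1, D5, D8

D1: accuracy 95.5≥89.8, sample rate 796≥629 — dominates D4.
D5: accuracy 100.0≥89.8, sample rate 962≥629 — dominates D4.
D8: accuracy 94.9≥89.8, sample rate 827≥629 — dominates D4.
Others (D2, D3, D6, D7, D9) are each worse than D4 on at least one objective.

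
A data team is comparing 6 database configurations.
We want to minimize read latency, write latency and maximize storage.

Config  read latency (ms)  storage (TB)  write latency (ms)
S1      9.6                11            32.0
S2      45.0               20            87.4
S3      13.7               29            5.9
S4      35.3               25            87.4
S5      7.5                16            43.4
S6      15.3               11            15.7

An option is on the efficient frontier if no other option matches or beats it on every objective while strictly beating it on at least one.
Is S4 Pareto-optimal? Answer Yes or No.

No

S3 vs S4: read latency 13.7≤35.3, storage 29≥25, write latency 5.9≤87.4 — S3 is at least as good on every objective and strictly better on at least one, so S3 dominates S4.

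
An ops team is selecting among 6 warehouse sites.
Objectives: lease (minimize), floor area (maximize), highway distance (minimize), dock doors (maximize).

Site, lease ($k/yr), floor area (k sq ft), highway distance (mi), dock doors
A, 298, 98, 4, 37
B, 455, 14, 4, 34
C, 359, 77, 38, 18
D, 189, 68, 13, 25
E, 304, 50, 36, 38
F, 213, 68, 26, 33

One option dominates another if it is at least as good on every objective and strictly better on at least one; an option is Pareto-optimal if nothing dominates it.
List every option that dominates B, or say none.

A: lease 298≤455, floor area 98≥14, highway distance 4≤4, dock doors 37≥34 — dominates B.
Others (C, D, E, F) are each worse than B on at least one objective.

A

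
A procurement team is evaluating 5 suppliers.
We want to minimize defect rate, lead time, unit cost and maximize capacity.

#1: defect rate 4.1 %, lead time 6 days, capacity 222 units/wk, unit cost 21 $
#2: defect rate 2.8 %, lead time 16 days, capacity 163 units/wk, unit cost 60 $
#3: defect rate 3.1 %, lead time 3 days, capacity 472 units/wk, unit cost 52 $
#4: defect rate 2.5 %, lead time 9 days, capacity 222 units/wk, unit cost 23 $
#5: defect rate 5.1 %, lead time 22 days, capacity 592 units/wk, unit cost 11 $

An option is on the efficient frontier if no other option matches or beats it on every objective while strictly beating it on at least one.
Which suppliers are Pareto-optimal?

#1: not dominated.
#2: dominated by #4 (defect rate 2.5≤2.8, lead time 9≤16, capacity 222≥163, unit cost 23≤60).
#3: not dominated (best lead time).
#4: not dominated (best defect rate).
#5: not dominated (best capacity).

#1, #3, #4, #5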